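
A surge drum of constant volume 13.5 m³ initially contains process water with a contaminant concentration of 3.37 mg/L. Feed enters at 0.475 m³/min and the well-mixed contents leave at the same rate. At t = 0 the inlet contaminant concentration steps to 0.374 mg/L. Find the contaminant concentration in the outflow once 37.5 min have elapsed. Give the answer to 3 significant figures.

1.17 mg/L

Transient balance on the dissolved component: V dC/dt = Q(C_in − C).
Time constant τ = V/Q = 13.5/0.475 = 28.421 min.
Solution: C(t) = C_in + (C₀ − C_in) e^(−t/τ).
C(37.5) = 0.374 + (3.37 − 0.374)·e^(−37.5/28.421) = 0.374 + (2.9960)·0.26728 = 1.1748 mg/L.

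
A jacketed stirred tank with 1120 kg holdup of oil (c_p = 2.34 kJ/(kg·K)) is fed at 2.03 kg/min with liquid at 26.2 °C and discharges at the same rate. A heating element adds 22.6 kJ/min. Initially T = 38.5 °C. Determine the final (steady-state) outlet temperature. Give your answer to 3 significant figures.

Energy balance: M c_p dT/dt = ṁ c_p (T_in − T) + 22.6.
At steady state dT/dt = 0 ⇒ T_ss = T_in + Q̇/(ṁ c_p) = 26.2 + 22.6/(2.03·2.34) = 30.958 °C.

31.0 °C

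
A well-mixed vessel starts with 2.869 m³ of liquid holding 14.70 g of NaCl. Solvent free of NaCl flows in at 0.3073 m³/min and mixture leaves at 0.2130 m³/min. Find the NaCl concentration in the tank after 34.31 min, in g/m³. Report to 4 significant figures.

0.4375 g/m³

Total volume: dV/dt = Q_in − Q_out = 0.0943000 m³/min, so V(t) = 2.869 + 0.0943000 t and V(34.31) = 6.10443 m³.
Species balance (pure solvent in): dm/dt = −Q_out · m/V(t).
Separate: dm/m = −Q_out dt/V(t) ⇒ ln(m/m₀) = −(Q_out/(Q_in−Q_out)) ln(V/V₀).
m = m₀ (V₀/V)^(Q_out/(Q_in−Q_out)) = 14.70 × (2.869/6.10443)^(2.25875) = 2.67079 g.
C = m/V = 2.67079/6.10443 = 0.437517 g/m³.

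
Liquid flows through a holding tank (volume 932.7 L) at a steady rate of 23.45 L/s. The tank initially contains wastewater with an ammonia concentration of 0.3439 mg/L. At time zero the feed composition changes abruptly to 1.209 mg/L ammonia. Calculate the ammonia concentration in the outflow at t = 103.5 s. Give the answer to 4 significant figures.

1.145 mg/L

Accumulation = in − out for the solute gives V dC/dt = Q(C_in − C).
Time constant τ = V/Q = 932.7/23.45 = 39.7740 s.
C approaches C_in exponentially: C(t) = C_in + (C₀ − C_in) e^(−t/τ).
C(103.5) = 1.209 + (0.3439 − 1.209)·e^(−103.5/39.7740) = 1.209 + (-0.865100)·0.0741101 = 1.14489 mg/L.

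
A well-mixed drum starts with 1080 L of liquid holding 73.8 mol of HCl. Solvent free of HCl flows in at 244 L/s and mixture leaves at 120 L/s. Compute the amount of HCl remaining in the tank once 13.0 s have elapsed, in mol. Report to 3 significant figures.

Let m(t) be the amount of HCl. Volume: V(t) = V₀ + (Q_in − Q_out) t = 1080 + 124.00 t; V(13.0) = 2692.0 L.
Solute balance: dm/dt = 0 − Q_out C = −Q_out m/V(t).
dm/m = −Q_out dt/(V₀ + 124.00 t); integrating gives ln(m/m₀) = −(Q_out/(Q_in−Q_out)) ln(V/V₀).
m = m₀ (V₀/V)^(Q_out/(Q_in−Q_out)) = 73.8 × (1080/2692.0)^(0.96774) = 30.493 mol.

30.5 mol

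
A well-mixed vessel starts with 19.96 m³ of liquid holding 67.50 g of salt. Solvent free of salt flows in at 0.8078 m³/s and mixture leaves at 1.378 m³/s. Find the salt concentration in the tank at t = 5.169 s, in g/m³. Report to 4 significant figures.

2.697 g/m³

Total volume: dV/dt = Q_in − Q_out = -0.570200 m³/s, so V(t) = 19.96 − 0.570200 t and V(5.169) = 17.0126 m³.
No salt enters, so dm/dt = −Q_out · (m/V).
dm/m = −Q_out dt/(V₀ − 0.570200 t); integrating gives ln(m/m₀) = −(Q_out/(Q_in−Q_out)) ln(V/V₀).
m = m₀ (V₀/V)^(Q_out/(Q_in−Q_out)) = 67.50 × (19.96/17.0126)^(-2.41670) = 45.8788 g.
C = m/V = 45.8788/17.0126 = 2.69675 g/m³.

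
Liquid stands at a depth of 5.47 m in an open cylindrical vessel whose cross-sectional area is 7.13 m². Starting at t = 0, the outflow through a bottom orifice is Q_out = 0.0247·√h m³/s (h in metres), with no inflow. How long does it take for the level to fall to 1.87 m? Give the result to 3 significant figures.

A dh/dt = −Q_out = −0.0247 √h.
Separate and integrate: 2(√h − √h₀) = −(0.0247/A) t.
t = 2A(√h₀ − √h)/0.0247 = 2·7.13·(√5.47 − √1.87)/0.0247
  = 14.260 × (2.3388 − 1.3675) / 0.0247 = 560.77 s.

561 s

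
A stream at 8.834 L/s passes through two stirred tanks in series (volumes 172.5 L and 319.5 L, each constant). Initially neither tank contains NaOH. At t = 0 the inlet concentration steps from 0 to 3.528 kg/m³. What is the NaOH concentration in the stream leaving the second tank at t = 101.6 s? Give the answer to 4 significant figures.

Each tank obeys Vᵢ dCᵢ/dt = Q(Cᵢ₋₁ − Cᵢ), so τᵢ = Vᵢ/Q.
τ₁ = 172.5/8.834 = 19.5268 s; τ₂ = 319.5/8.834 = 36.1671 s.
Tank 1: C₁ = C_in(1 − e^(−t/τ₁)). Tank 2 (τ₁ ≠ τ₂): C₂ = C_in[1 − (τ₁ e^(−t/τ₁) − τ₂ e^(−t/τ₂))/(τ₁ − τ₂)].
At t = 101.6: e^(−t/τ₁) = 0.00549950, e^(−t/τ₂) = 0.0602541.
C₂ = 3.528·[1 − (19.5268·0.00549950 − 36.1671·0.0602541)/(-16.6403)] = 3.528·0.875493 = 3.08874 kg/m³.

3.089 kg/m³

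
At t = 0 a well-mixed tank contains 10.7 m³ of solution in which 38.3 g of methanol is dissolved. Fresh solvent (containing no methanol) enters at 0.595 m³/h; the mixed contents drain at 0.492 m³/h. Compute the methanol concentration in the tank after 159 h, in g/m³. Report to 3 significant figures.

Total volume: dV/dt = Q_in − Q_out = 0.10300 m³/h, so V(t) = 10.7 + 0.10300 t and V(159) = 27.077 m³.
Species balance (pure solvent in): dm/dt = −Q_out · m/V(t).
Separate: dm/m = −Q_out dt/V(t) ⇒ ln(m/m₀) = −(Q_out/(Q_in−Q_out)) ln(V/V₀).
m = m₀ (V₀/V)^(Q_out/(Q_in−Q_out)) = 38.3 × (10.7/27.077)^(4.7767) = 0.45410 g.
C = m/V = 0.45410/27.077 = 0.016771 g/m³.

0.0168 g/m³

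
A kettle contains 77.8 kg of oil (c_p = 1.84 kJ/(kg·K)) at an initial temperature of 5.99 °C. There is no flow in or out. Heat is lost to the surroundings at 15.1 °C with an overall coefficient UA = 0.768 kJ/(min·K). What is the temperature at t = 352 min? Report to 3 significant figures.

M c_p dT/dt = −UA(T − T_amb).
dT/dt = (T_ss − T)/τ with T_ss = T_amb = 15.100 °C, τ = M c_p/UA = 77.8·1.84/0.768 = 186.40 min.
Integrating: T(t) = T_ss + (T₀ − T_ss) e^(−t/τ).
T(352) = 15.100 + (-9.1100)·0.15131 = 13.722 °C.

13.7 °C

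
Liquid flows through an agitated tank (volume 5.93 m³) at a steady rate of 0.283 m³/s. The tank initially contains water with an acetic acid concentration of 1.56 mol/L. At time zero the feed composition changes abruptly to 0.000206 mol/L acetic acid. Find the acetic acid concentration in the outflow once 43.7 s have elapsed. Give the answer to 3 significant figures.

Mass balance on the solute (V constant): V dC/dt = Q(C_in − C).
So dC/dt = (C_in − C)/τ with τ = V/Q = 5.93/0.283 = 20.954 s.
This is linear first-order; C(t) = C_in + (C₀ − C_in) e^(−t/τ).
C(43.7) = 0.000206 + (1.56 − 0.000206)·e^(−43.7/20.954) = 0.000206 + (1.5598)·0.12424 = 0.19400 mol/L.

0.194 mol/L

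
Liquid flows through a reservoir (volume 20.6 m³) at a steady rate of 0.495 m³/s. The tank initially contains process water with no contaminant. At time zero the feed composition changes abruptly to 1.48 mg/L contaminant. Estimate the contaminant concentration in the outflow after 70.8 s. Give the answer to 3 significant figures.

Mass balance on the solute (V constant): V dC/dt = Q(C_in − C).
So dC/dt = (C_in − C)/τ with τ = V/Q = 20.6/0.495 = 41.616 s.
Integrating: C(t) = C_in + (C₀ − C_in) e^(−t/τ).
C(70.8) = 1.48 + (0 − 1.48)·e^(−70.8/41.616) = 1.48 + (-1.4800)·0.18245 = 1.2100 mg/L.

1.21 mg/L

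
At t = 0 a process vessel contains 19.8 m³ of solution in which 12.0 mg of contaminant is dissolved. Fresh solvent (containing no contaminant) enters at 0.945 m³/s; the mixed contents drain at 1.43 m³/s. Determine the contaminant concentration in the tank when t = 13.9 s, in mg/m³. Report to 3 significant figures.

Let m(t) be the amount of contaminant. Volume: V(t) = V₀ + (Q_in − Q_out) t = 19.8 − 0.48500 t; V(13.9) = 13.059 m³.
No contaminant enters, so dm/dt = −Q_out · (m/V).
Separate: dm/m = −Q_out dt/V(t) ⇒ ln(m/m₀) = −(Q_out/(Q_in−Q_out)) ln(V/V₀).
m = m₀ (V₀/V)^(Q_out/(Q_in−Q_out)) = 12.0 × (19.8/13.059)^(-2.9485) = 3.5171 mg.
C = m/V = 3.5171/13.059 = 0.26933 mg/m³.

0.269 mg/m³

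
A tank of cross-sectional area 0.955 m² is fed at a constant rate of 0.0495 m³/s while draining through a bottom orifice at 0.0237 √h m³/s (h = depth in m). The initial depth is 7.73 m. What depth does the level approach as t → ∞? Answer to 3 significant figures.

4.36 m

A dh/dt = Q_in − 0.0237 √h. Steady state requires inflow = outflow:
Q_in = 0.0237 √h_ss ⇒ √h_ss = 0.0495/0.0237 = 2.0886.
h_ss = 2.0886² = 4.3623 m. (Since h₀ = 7.73 m > h_ss, the level will fall toward this value.)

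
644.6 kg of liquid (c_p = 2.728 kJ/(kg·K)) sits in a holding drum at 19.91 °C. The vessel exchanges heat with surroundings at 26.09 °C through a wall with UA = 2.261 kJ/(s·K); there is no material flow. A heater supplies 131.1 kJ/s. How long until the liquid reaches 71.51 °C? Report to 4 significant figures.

First-law balance (no shaft work): M c_p dT/dt = −UA(T − T_amb) + Q̇.
τ = M c_p/UA = 777.739 s; T_ss = T_amb + Q̇/UA = 26.09 + 131.1/2.261 = 84.0732 °C.
T(t) = T_ss + (T₀ − T_ss)e^(−t/τ); set T = 71.51:
t = −τ ln[(T − T_ss)/(T₀ − T_ss)] = −777.739 · ln(0.195801) = 1268.23 s.

1268 s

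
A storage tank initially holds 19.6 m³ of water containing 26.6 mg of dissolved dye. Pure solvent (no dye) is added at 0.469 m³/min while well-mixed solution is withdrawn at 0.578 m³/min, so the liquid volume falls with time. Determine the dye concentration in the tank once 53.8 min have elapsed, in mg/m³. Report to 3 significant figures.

0.294 mg/m³

Let m(t) be the amount of dye. Volume: V(t) = V₀ + (Q_in − Q_out) t = 19.6 − 0.10900 t; V(53.8) = 13.736 m³.
No dye enters, so dm/dt = −Q_out · (m/V).
Separate: dm/m = −Q_out dt/V(t) ⇒ ln(m/m₀) = −(Q_out/(Q_in−Q_out)) ln(V/V₀).
m = m₀ (V₀/V)^(Q_out/(Q_in−Q_out)) = 26.6 × (19.6/13.736)^(-5.3028) = 4.0376 mg.
C = m/V = 4.0376/13.736 = 0.29395 mg/m³.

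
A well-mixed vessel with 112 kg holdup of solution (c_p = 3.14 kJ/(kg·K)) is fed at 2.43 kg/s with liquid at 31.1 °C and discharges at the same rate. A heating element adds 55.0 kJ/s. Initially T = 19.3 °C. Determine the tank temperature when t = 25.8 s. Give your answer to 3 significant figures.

Unsteady energy balance on the tank contents: M c_p dT/dt = ṁ c_p (T_in − T) + 55.0.
τ = M/ṁ = 46.091 s; T_ss = T_in + Q̇/(ṁ c_p) = 31.1 + 55.0/(2.43·3.14) = 38.308 °C.
T approaches T_ss exponentially: T(t) = T_ss + (T₀ − T_ss) e^(−t/τ).
T(25.8) = 38.308 + (-19.008)·e^(−25.8/46.091) = 38.308 + (-19.008)·0.57134 = 27.448 °C.

27.4 °C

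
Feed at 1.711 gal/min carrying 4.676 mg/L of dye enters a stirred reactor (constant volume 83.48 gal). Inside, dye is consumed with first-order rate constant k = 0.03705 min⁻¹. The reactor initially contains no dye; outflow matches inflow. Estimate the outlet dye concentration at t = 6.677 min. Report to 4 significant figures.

0.5313 mg/L

Accumulation = in − out − consumed: V dC/dt = Q C_in − Q C − k V C.
This is linear with rate a = Q/V + k = 0.0575459 min⁻¹.
C_ss = Q C_in/(Q + kV) = 1.66543 mg/L; C(t) = C_ss + (C₀ − C_ss) e^(−a t).
C(6.677) = 1.66543 + (-1.66543)·e^(−0.0575459·6.677) = 1.66543 + (-1.66543)·0.680972 = 0.531320 mg/L.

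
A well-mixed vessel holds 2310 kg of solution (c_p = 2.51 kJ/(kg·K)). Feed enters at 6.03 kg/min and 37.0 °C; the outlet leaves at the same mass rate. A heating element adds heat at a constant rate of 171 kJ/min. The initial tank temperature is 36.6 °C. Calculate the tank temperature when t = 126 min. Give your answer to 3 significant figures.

39.9 °C

Energy balance: M c_p dT/dt = ṁ c_p (T_in − T) + 171.
Rearrange: dT/dt = (T_ss − T)/τ with τ = M/ṁ = 383.08 min and T_ss = T_in + Q̇/(ṁ c_p) = 48.298 °C.
T approaches T_ss exponentially: T(t) = T_ss + (T₀ − T_ss) e^(−t/τ).
T(126) = 48.298 + (-11.698)·e^(−126/383.08) = 48.298 + (-11.698)·0.71971 = 39.879 °C.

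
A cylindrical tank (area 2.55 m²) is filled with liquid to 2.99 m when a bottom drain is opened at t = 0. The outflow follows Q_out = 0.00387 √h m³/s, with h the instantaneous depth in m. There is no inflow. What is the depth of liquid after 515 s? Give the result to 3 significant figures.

Unsteady balance on liquid volume: A dh/dt = −0.00387 √h.
∫ h^(−1/2) dh = −(0.00387/A) ∫ dt, giving 2√h = 2√h₀ − (0.00387/A) t.
√h = √2.99 − 0.00387·515/(2·2.55) = 1.7292 − 0.39079 = 1.3384.
h = 1.3384² = 1.7912 m.

1.79 m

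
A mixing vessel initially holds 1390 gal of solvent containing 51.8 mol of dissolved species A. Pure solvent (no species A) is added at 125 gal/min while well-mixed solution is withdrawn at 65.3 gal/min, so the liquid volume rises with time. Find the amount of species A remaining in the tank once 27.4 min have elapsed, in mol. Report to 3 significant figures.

Let m(t) be the amount of species A. Volume: V(t) = V₀ + (Q_in − Q_out) t = 1390 + 59.700 t; V(27.4) = 3025.8 gal.
Species balance (pure solvent in): dm/dt = −Q_out · m/V(t).
Separate: dm/m = −Q_out dt/V(t) ⇒ ln(m/m₀) = −(Q_out/(Q_in−Q_out)) ln(V/V₀).
m = m₀ (V₀/V)^(Q_out/(Q_in−Q_out)) = 51.8 × (1390/3025.8)^(1.0938) = 22.122 mol.

22.1 mol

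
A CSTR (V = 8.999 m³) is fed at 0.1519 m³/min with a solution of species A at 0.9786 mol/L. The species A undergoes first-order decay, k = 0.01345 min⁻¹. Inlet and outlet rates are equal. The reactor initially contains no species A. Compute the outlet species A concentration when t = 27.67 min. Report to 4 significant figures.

Species balance: V dC/dt = Q C_in − Q C − k V C.
This is linear with rate a = Q/V + k = 0.0303297 min⁻¹.
C_ss = Q C_in/(Q + kV) = 0.544630 mol/L; C(t) = C_ss + (C₀ − C_ss) e^(−a t).
C(27.67) = 0.544630 + (-0.544630)·e^(−0.0303297·27.67) = 0.544630 + (-0.544630)·0.432047 = 0.309324 mol/L.

0.3093 mol/L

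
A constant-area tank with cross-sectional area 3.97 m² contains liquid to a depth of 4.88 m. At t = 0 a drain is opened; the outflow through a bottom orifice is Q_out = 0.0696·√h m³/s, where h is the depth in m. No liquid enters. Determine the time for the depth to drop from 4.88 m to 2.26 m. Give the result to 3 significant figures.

80.5 s

A dh/dt = −Q_out = −0.0696 √h.
∫ h^(−1/2) dh = −(0.0696/A) ∫ dt, giving 2√h = 2√h₀ − (0.0696/A) t.
t = 2A(√h₀ − √h)/0.0696 = 2·3.97·(√4.88 − √2.26)/0.0696
  = 7.9400 × (2.2091 − 1.5033) / 0.0696 = 80.511 s.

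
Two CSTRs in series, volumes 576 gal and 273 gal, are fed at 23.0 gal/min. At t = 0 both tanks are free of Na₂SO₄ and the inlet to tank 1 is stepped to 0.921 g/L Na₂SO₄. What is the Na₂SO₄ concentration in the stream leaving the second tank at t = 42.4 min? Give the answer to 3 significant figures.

0.622 g/L

Species balance on tank i: dCᵢ/dt = (Cᵢ₋₁ − Cᵢ)/τᵢ with τᵢ = Vᵢ/Q.
τ₁ = 576/23.0 = 25.043 min; τ₂ = 273/23.0 = 11.870 min.
Solving the cascade with C₁(0)=C₂(0)=0 gives C₂(t) = C_in[1 − (τ₁ e^(−t/τ₁) − τ₂ e^(−t/τ₂))/(τ₁ − τ₂)].
At t = 42.4: e^(−t/τ₁) = 0.18396, e^(−t/τ₂) = 0.028095.
C₂ = 0.921·[1 − (25.043·0.18396 − 11.870·0.028095)/(13.174)] = 0.921·0.67561 = 0.62224 g/L.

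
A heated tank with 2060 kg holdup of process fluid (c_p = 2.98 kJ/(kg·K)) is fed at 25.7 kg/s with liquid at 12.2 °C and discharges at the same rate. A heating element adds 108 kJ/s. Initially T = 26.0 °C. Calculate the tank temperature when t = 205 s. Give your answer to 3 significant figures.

First-law balance (no shaft work): M c_p dT/dt = ṁ c_p (T_in − T) + 108.
Rearrange: dT/dt = (T_ss − T)/τ with τ = M/ṁ = 80.156 s and T_ss = T_in + Q̇/(ṁ c_p) = 13.610 °C.
Integrating: T(t) = T_ss + (T₀ − T_ss) e^(−t/τ).
T(205) = 13.610 + (12.390)·e^(−205/80.156) = 13.610 + (12.390)·0.077496 = 14.570 °C.

14.6 °C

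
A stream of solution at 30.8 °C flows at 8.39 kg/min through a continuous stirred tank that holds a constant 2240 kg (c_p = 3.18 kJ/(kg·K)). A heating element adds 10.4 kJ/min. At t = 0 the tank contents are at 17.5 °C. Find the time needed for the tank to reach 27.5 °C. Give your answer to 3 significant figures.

Energy balance: M c_p dT/dt = ṁ c_p (T_in − T) + 10.4.
τ = M/ṁ = 266.98 min; T_ss = T_in + Q̇/(ṁ c_p) = 31.190 °C.
T(t) = T_ss + (T₀ − T_ss) e^(−t/τ). Set T = 27.5:
e^(−t/τ) = (27.5 − 31.190)/(17.5 − 31.190) = 0.26953
t = −266.98 · ln(0.26953) = 350.04 min.

350 min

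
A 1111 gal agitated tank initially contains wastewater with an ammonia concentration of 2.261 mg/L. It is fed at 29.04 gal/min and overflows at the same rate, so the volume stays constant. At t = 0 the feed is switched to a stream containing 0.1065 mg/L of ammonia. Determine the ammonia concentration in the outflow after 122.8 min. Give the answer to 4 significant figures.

0.1935 mg/L

Species balance on the tank: V dC/dt = Q(C_in − C).
Rewrite as dC/dt + C/τ = C_in/τ, τ = V/Q = 38.2576 min.
Solution: C(t) = C_in + (C₀ − C_in) e^(−t/τ).
C(122.8) = 0.1065 + (2.261 − 0.1065)·e^(−122.8/38.2576) = 0.1065 + (2.15450)·0.0403638 = 0.193464 mg/L.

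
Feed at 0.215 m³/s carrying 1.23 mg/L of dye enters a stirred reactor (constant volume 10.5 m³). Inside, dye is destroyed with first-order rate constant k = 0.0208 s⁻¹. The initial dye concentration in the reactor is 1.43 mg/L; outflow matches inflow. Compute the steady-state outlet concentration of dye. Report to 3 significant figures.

V dC/dt = Q(C_in − C) − k V C.
At steady state: 0 = Q C_in − (Q + kV) C_ss, so C_ss = Q C_in/(Q + kV).
C_ss = 0.215·1.23/(0.215 + 0.0208·10.5) = 0.26445/0.43340 = 0.61018 mg/L.

0.610 mg/L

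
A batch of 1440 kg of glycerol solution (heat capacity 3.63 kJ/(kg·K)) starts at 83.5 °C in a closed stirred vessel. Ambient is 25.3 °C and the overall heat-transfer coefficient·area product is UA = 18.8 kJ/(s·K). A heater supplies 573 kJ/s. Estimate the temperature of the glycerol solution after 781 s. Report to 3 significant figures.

First-law balance (no shaft work): M c_p dT/dt = −UA(T − T_amb) + Q̇.
dT/dt = (T_ss − T)/τ with T_ss = T_amb + Q̇/UA = 25.3 + 573/18.8 = 55.779 °C, τ = M c_p/UA = 1440·3.63/18.8 = 278.04 s.
This is linear first-order; T(t) = T_ss + (T₀ − T_ss) e^(−t/τ).
T(781) = 55.779 + (27.721)·0.060270 = 57.449 °C.

57.4 °C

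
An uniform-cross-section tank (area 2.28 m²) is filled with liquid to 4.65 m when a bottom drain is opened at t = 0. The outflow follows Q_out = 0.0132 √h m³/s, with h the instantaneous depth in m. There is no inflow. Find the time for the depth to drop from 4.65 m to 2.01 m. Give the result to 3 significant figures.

255 s

A dh/dt = −Q_out = −0.0132 √h.
Separate and integrate: 2(√h − √h₀) = −(0.0132/A) t.
t = 2A(√h₀ − √h)/0.0132 = 2·2.28·(√4.65 − √2.01)/0.0132
  = 4.5600 × (2.1564 − 1.4177) / 0.0132 = 255.17 s.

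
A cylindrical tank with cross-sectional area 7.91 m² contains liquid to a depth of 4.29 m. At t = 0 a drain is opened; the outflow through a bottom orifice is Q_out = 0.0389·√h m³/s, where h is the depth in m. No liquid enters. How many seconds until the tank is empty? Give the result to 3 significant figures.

Accumulation of liquid (constant cross-section A): A dh/dt = −0.0389 √h.
∫ h^(−1/2) dh = −(0.0389/A) ∫ dt, giving 2√h = 2√h₀ − (0.0389/A) t.
Set h = 0: 2√h₀ = (0.0389/A) t_empty ⇒ t_empty = 2A√h₀/0.0389.
t_empty = 2·7.91·√4.29/0.0389 = 15.820·2.0712/0.0389 = 842.34 s.

842 s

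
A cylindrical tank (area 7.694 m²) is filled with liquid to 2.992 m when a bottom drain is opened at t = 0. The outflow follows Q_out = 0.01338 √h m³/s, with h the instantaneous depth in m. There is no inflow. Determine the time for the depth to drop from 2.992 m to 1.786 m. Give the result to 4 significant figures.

A dh/dt = −Q_out = −0.01338 √h.
Separate and integrate: 2(√h − √h₀) = −(0.01338/A) t.
t = 2A(√h₀ − √h)/0.01338 = 2·7.694·(√2.992 − √1.786)/0.01338
  = 15.3880 × (1.72974 − 1.33641) / 0.01338 = 452.355 s.

452.4 s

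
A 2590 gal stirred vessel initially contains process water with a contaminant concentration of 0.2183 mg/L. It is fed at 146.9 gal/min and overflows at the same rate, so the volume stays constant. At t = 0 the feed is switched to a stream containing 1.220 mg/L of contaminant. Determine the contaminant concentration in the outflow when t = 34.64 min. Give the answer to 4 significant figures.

Transient balance on the dissolved component: V dC/dt = Q(C_in − C).
Rewrite as dC/dt + C/τ = C_in/τ, τ = V/Q = 17.6310 min.
C approaches C_in exponentially: C(t) = C_in + (C₀ − C_in) e^(−t/τ).
C(34.64) = 1.220 + (0.2183 − 1.220)·e^(−34.64/17.6310) = 1.220 + (-1.00170)·0.140196 = 1.07957 mg/L.

1.080 mg/L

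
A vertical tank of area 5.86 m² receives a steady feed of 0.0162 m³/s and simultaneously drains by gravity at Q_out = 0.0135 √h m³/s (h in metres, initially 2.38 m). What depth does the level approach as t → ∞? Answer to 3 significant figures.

A dh/dt = Q_in − 0.0135 √h. Steady state requires inflow = outflow:
Q_in = 0.0135 √h_ss ⇒ √h_ss = 0.0162/0.0135 = 1.2000.
h_ss = 1.2000² = 1.4400 m. (Since h₀ = 2.38 m > h_ss, the level will fall toward this value.)

1.44 m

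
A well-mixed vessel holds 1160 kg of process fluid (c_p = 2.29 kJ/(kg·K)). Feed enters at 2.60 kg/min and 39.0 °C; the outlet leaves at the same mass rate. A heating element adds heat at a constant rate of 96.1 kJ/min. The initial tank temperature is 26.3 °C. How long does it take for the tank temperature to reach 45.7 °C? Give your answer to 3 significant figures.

498 min

M c_p dT/dt = ṁ c_p (T_in − T) + Q̇.
τ = M/ṁ = 446.15 min; T_ss = T_in + Q̇/(ṁ c_p) = 55.140 °C.
T(t) = T_ss + (T₀ − T_ss) e^(−t/τ). Set T = 45.7:
e^(−t/τ) = (45.7 − 55.140)/(26.3 − 55.140) = 0.32733
t = −446.15 · ln(0.32733) = 498.25 min.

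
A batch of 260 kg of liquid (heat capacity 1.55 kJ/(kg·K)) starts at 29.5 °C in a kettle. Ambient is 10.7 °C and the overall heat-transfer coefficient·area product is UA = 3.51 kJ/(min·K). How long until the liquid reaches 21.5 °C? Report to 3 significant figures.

63.6 min

M c_p dT/dt = −UA(T − T_amb).
τ = M c_p/UA = 114.81 min; T_ss = T_amb = 10.700 °C.
T(t) = T_ss + (T₀ − T_ss)e^(−t/τ); set T = 21.5:
t = −τ ln[(T − T_ss)/(T₀ − T_ss)] = −114.81 · ln(0.57447) = 63.643 min.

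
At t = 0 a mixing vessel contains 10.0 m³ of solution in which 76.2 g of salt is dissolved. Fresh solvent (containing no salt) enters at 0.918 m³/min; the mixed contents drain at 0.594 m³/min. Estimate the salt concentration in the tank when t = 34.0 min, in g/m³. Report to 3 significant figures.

Total volume: dV/dt = Q_in − Q_out = 0.32400 m³/min, so V(t) = 10.0 + 0.32400 t and V(34.0) = 21.016 m³.
Solute balance: dm/dt = 0 − Q_out C = −Q_out m/V(t).
dm/m = −Q_out dt/(V₀ + 0.32400 t); integrating gives ln(m/m₀) = −(Q_out/(Q_in−Q_out)) ln(V/V₀).
m = m₀ (V₀/V)^(Q_out/(Q_in−Q_out)) = 76.2 × (10.0/21.016)^(1.8333) = 19.526 g.
C = m/V = 19.526/21.016 = 0.92910 g/m³.

0.929 g/m³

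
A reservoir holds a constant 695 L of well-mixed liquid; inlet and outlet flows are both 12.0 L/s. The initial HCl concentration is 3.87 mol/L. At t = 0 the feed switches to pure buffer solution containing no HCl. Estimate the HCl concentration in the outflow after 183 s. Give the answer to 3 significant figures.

Unsteady species balance (constant V, well mixed): V dC/dt = Q(C_in − C).
Rewrite as dC/dt + C/τ = C_in/τ, τ = V/Q = 57.917 s.
This is linear first-order; C(t) = C_in + (C₀ − C_in) e^(−t/τ).
C(183) = 0 + (3.87 − 0)·e^(−183/57.917) = 0 + (3.8700)·0.042438 = 0.16423 mol/L.

0.164 mol/L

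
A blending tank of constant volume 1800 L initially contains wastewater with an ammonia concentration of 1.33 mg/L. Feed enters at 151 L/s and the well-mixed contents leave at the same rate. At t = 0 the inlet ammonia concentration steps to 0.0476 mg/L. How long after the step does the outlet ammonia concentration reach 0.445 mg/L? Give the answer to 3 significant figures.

Accumulation = in − out for the solute gives V dC/dt = Q(C_in − C), so τ = V/Q = 11.921 s.
C(t) = C_in + (C₀ − C_in) e^(−t/τ). Set C = 0.445 and solve for t:
e^(−t/τ) = (C − C_in)/(C₀ − C_in) = (0.445 − 0.0476)/(1.33 − 0.0476) = 0.30989
t = −τ ln(…) = 11.921 × 1.1715 = 13.965 s.

14.0 s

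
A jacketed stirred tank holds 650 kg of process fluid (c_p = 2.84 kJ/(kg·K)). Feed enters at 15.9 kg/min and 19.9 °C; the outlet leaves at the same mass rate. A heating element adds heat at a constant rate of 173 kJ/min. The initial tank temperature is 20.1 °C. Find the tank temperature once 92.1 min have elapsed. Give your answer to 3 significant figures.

23.3 °C

Energy balance: M c_p dT/dt = ṁ c_p (T_in − T) + 173.
Rearrange: dT/dt = (T_ss − T)/τ with τ = M/ṁ = 40.881 min and T_ss = T_in + Q̇/(ṁ c_p) = 23.731 °C.
T approaches T_ss exponentially: T(t) = T_ss + (T₀ − T_ss) e^(−t/τ).
T(92.1) = 23.731 + (-3.6312)·e^(−92.1/40.881) = 23.731 + (-3.6312)·0.10509 = 23.350 °C.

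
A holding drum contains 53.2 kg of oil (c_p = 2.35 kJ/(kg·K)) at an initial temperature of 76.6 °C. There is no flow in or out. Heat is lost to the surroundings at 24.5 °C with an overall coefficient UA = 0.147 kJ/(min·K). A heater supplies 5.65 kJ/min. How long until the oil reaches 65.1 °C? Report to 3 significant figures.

1570 min

M c_p dT/dt = −UA(T − T_amb) + Q̇.
τ = M c_p/UA = 850.48 min; T_ss = T_amb + Q̇/UA = 24.5 + 5.65/0.147 = 62.935 °C.
T(t) = T_ss + (T₀ − T_ss)e^(−t/τ); set T = 65.1:
t = −τ ln[(T − T_ss)/(T₀ − T_ss)] = −850.48 · ln(0.15841) = 1567.1 min.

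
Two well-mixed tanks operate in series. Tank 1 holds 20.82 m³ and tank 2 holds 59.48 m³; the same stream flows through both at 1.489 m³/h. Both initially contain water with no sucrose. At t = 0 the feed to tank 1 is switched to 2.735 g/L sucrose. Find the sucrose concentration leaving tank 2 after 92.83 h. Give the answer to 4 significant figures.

Species balance on tank i: dCᵢ/dt = (Cᵢ₋₁ − Cᵢ)/τᵢ with τᵢ = Vᵢ/Q.
τ₁ = 20.82/1.489 = 13.9825 h; τ₂ = 59.48/1.489 = 39.9463 h.
Solving the cascade with C₁(0)=C₂(0)=0 gives C₂(t) = C_in[1 − (τ₁ e^(−t/τ₁) − τ₂ e^(−t/τ₂))/(τ₁ − τ₂)].
At t = 92.83: e^(−t/τ₁) = 0.00130834, e^(−t/τ₂) = 0.0978939.
C₂ = 2.735·[1 − (13.9825·0.00130834 − 39.9463·0.0978939)/(-25.9637)] = 2.735·0.850091 = 2.32500 g/L.

2.325 g/L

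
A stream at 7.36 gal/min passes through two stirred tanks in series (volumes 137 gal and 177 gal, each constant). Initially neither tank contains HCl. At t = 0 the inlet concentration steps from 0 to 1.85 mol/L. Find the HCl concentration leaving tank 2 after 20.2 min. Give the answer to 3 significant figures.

0.456 mol/L

Species balance on tank i: dCᵢ/dt = (Cᵢ₋₁ − Cᵢ)/τᵢ with τᵢ = Vᵢ/Q.
τ₁ = 137/7.36 = 18.614 min; τ₂ = 177/7.36 = 24.049 min.
Solving the cascade with C₁(0)=C₂(0)=0 gives C₂(t) = C_in[1 − (τ₁ e^(−t/τ₁) − τ₂ e^(−t/τ₂))/(τ₁ − τ₂)].
At t = 20.2: e^(−t/τ₁) = 0.33784, e^(−t/τ₂) = 0.43173.
C₂ = 1.85·[1 − (18.614·0.33784 − 24.049·0.43173)/(-5.4348)] = 1.85·0.24668 = 0.45636 mol/L.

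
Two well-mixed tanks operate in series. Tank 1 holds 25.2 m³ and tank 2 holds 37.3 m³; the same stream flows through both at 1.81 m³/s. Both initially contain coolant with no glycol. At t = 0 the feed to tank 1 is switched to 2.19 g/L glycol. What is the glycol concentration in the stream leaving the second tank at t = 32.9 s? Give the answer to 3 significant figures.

1.25 g/L

Species balance on tank i: dCᵢ/dt = (Cᵢ₋₁ − Cᵢ)/τᵢ with τᵢ = Vᵢ/Q.
τ₁ = 25.2/1.81 = 13.923 s; τ₂ = 37.3/1.81 = 20.608 s.
Tank 1: C₁ = C_in(1 − e^(−t/τ₁)). Tank 2 (τ₁ ≠ τ₂): C₂ = C_in[1 − (τ₁ e^(−t/τ₁) − τ₂ e^(−t/τ₂))/(τ₁ − τ₂)].
At t = 32.9: e^(−t/τ₁) = 0.094132, e^(−t/τ₂) = 0.20261.
C₂ = 2.19·[1 − (13.923·0.094132 − 20.608·0.20261)/(-6.6851)] = 2.19·0.57148 = 1.2515 g/L.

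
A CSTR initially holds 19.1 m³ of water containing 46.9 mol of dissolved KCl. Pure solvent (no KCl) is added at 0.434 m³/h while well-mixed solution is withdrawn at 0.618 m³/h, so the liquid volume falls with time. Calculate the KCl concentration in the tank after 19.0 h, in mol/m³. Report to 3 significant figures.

1.52 mol/m³

Let m(t) be the amount of KCl. Volume: V(t) = V₀ + (Q_in − Q_out) t = 19.1 − 0.18400 t; V(19.0) = 15.604 m³.
No KCl enters, so dm/dt = −Q_out · (m/V).
dm/m = −Q_out dt/(V₀ − 0.18400 t); integrating gives ln(m/m₀) = −(Q_out/(Q_in−Q_out)) ln(V/V₀).
m = m₀ (V₀/V)^(Q_out/(Q_in−Q_out)) = 46.9 × (19.1/15.604)^(-3.3587) = 23.784 mol.
C = m/V = 23.784/15.604 = 1.5242 mol/m³.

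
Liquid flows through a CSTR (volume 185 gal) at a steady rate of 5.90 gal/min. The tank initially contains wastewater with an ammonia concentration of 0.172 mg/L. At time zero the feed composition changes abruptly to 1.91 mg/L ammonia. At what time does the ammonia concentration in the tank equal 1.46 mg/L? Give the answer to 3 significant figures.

Species balance on the tank: V dC/dt = Q(C_in − C), so τ = V/Q = 31.356 min.
C(t) = C_in + (C₀ − C_in) e^(−t/τ). Set C = 1.46 and solve for t:
e^(−t/τ) = (C − C_in)/(C₀ − C_in) = (1.46 − 1.91)/(0.172 − 1.91) = 0.25892
t = −τ ln(…) = 31.356 × 1.3512 = 42.369 min.

42.4 min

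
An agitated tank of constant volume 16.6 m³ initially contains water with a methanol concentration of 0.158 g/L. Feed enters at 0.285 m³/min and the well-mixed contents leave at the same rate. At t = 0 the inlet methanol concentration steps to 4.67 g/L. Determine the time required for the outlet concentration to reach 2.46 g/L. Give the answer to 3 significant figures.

41.6 min

Accumulation = in − out for the solute gives V dC/dt = Q(C_in − C), so τ = V/Q = 58.246 min.
C(t) = C_in + (C₀ − C_in) e^(−t/τ). Set C = 2.46 and solve for t:
e^(−t/τ) = (C − C_in)/(C₀ − C_in) = (2.46 − 4.67)/(0.158 − 4.67) = 0.48980
t = −τ ln(…) = 58.246 × 0.71375 = 41.573 min.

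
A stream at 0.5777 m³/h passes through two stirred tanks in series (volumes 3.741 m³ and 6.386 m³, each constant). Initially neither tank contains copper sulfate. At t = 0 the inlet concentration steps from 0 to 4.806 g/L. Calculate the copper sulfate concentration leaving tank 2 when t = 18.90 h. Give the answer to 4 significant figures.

3.074 g/L

Time constants: τᵢ = Vᵢ/Q for each well-mixed tank.
τ₁ = 3.741/0.5777 = 6.47568 h; τ₂ = 6.386/0.5777 = 11.0542 h.
Tank 1: C₁ = C_in(1 − e^(−t/τ₁)). Tank 2 (τ₁ ≠ τ₂): C₂ = C_in[1 − (τ₁ e^(−t/τ₁) − τ₂ e^(−t/τ₂))/(τ₁ − τ₂)].
At t = 18.90: e^(−t/τ₁) = 0.0540086, e^(−t/τ₂) = 0.180909.
C₂ = 4.806·[1 − (6.47568·0.0540086 − 11.0542·0.180909)/(-4.57850)] = 4.806·0.639607 = 3.07395 g/L.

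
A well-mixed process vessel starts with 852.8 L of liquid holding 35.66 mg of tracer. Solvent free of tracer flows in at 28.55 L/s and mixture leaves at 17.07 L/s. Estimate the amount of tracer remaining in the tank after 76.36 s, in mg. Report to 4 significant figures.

12.46 mg

Let m(t) be the amount of tracer. Volume: V(t) = V₀ + (Q_in − Q_out) t = 852.8 + 11.4800 t; V(76.36) = 1729.41 L.
Solute balance: dm/dt = 0 − Q_out C = −Q_out m/V(t).
dm/m = −Q_out dt/(V₀ + 11.4800 t); integrating gives ln(m/m₀) = −(Q_out/(Q_in−Q_out)) ln(V/V₀).
m = m₀ (V₀/V)^(Q_out/(Q_in−Q_out)) = 35.66 × (852.8/1729.41)^(1.48693) = 12.4628 mg.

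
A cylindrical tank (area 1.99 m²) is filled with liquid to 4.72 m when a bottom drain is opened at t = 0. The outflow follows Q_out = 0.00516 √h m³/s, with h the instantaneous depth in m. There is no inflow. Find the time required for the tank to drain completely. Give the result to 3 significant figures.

Mass balance (ρ constant): A dh/dt = −0.00516 √h.
Separate and integrate: 2(√h − √h₀) = −(0.00516/A) t.
Set h = 0: 2√h₀ = (0.00516/A) t_empty ⇒ t_empty = 2A√h₀/0.00516.
t_empty = 2·1.99·√4.72/0.00516 = 3.9800·2.1726/0.00516 = 1675.7 s.

1680 s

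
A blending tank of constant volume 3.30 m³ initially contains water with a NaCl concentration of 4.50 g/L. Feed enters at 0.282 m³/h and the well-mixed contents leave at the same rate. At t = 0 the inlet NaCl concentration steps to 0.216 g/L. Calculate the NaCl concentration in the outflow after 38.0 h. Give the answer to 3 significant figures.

0.383 g/L

Unsteady species balance (constant V, well mixed): V dC/dt = Q(C_in − C).
Time constant τ = V/Q = 3.30/0.282 = 11.702 h.
This is linear first-order; C(t) = C_in + (C₀ − C_in) e^(−t/τ).
C(38.0) = 0.216 + (4.50 − 0.216)·e^(−38.0/11.702) = 0.216 + (4.2840)·0.038880 = 0.38256 g/L.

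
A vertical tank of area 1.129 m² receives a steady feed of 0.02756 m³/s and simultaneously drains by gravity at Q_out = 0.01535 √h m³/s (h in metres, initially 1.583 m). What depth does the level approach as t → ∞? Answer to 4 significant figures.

Level balance: A dh/dt = 0.02756 − 0.01535 √h. Setting dh/dt = 0:
Q_in = 0.01535 √h_ss ⇒ √h_ss = 0.02756/0.01535 = 1.79544.
h_ss = 1.79544² = 3.22360 m. (Since h₀ = 1.583 m < h_ss, the level will rise toward this value.)

3.224 m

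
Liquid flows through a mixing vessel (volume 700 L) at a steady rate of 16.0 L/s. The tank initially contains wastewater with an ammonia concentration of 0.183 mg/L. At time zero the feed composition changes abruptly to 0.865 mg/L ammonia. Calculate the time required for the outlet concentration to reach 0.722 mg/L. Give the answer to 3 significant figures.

Species balance: V dC/dt = Q(C_in − C) ⇒ τ = V/Q = 43.750 s.
C(t) = C_in + (C₀ − C_in) e^(−t/τ). Set C = 0.722 and solve for t:
e^(−t/τ) = (C − C_in)/(C₀ − C_in) = (0.722 − 0.865)/(0.183 − 0.865) = 0.20968
t = −τ ln(…) = 43.750 × 1.5622 = 68.346 s.

68.3 s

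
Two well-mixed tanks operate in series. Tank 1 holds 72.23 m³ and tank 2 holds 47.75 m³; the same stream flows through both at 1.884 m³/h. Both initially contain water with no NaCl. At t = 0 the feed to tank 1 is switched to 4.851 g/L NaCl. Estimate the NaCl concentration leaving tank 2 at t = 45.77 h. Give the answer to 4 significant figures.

2.068 g/L

Time constants: τᵢ = Vᵢ/Q for each well-mixed tank.
τ₁ = 72.23/1.884 = 38.3386 h; τ₂ = 47.75/1.884 = 25.3450 h.
Solving the cascade with C₁(0)=C₂(0)=0 gives C₂(t) = C_in[1 − (τ₁ e^(−t/τ₁) − τ₂ e^(−t/τ₂))/(τ₁ − τ₂)].
At t = 45.77: e^(−t/τ₁) = 0.303057, e^(−t/τ₂) = 0.164330.
C₂ = 4.851·[1 − (38.3386·0.303057 − 25.3450·0.164330)/(12.9936)] = 4.851·0.426346 = 2.06821 g/L.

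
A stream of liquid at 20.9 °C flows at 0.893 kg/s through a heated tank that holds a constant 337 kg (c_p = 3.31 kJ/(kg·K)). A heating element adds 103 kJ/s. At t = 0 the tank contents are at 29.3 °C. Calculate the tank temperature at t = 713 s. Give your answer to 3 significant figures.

M c_p dT/dt = ṁ c_p (T_in − T) + Q̇.
Rearrange: dT/dt = (T_ss − T)/τ with τ = M/ṁ = 377.38 s and T_ss = T_in + Q̇/(ṁ c_p) = 55.746 °C.
T approaches T_ss exponentially: T(t) = T_ss + (T₀ − T_ss) e^(−t/τ).
T(713) = 55.746 + (-26.446)·e^(−713/377.38) = 55.746 + (-26.446)·0.15117 = 51.748 °C.

51.7 °C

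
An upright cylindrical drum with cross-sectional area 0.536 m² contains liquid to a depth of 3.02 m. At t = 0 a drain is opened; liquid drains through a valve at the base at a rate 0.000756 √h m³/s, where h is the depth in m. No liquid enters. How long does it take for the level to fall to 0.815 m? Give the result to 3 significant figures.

1180 s

A dh/dt = −Q_out = −0.000756 √h.
∫ h^(−1/2) dh = −(0.000756/A) ∫ dt, giving 2√h = 2√h₀ − (0.000756/A) t.
t = 2A(√h₀ − √h)/0.000756 = 2·0.536·(√3.02 − √0.815)/0.000756
  = 1.0720 × (1.7378 − 0.90277) / 0.000756 = 1184.1 s.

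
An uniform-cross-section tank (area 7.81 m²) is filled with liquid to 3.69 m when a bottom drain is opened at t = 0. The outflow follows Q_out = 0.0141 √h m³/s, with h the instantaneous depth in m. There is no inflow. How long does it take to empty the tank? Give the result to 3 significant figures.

2130 s

Mass balance (ρ constant): A dh/dt = −0.0141 √h.
This is separable: 2 d(√h)/dt = −0.0141/A, so √h = √h₀ − (0.0141/(2A)) t.
Set h = 0: 2√h₀ = (0.0141/A) t_empty ⇒ t_empty = 2A√h₀/0.0141.
t_empty = 2·7.81·√3.69/0.0141 = 15.620·1.9209/0.0141 = 2128.0 s.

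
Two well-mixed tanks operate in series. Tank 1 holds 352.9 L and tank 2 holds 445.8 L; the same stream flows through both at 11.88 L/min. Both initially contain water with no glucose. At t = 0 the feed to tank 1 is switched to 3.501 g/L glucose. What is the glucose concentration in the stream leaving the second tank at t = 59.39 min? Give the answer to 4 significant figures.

Time constants: τᵢ = Vᵢ/Q for each well-mixed tank.
τ₁ = 352.9/11.88 = 29.7054 min; τ₂ = 445.8/11.88 = 37.5253 min.
Tank 1: C₁ = C_in(1 − e^(−t/τ₁)). Tank 2 (τ₁ ≠ τ₂): C₂ = C_in[1 − (τ₁ e^(−t/τ₁) − τ₂ e^(−t/τ₂))/(τ₁ − τ₂)].
At t = 59.39: e^(−t/τ₁) = 0.135430, e^(−t/τ₂) = 0.205426.
C₂ = 3.501·[1 − (29.7054·0.135430 − 37.5253·0.205426)/(-7.81987)] = 3.501·0.528678 = 1.85090 g/L.

1.851 g/L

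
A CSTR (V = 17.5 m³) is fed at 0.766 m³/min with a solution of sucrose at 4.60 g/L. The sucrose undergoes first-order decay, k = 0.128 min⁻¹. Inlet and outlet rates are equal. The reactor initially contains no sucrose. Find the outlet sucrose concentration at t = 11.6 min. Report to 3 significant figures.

Species balance: V dC/dt = Q C_in − Q C − k V C.
This is linear with rate a = Q/V + k = 0.17177 min⁻¹.
C_ss = Q C_in/(Q + kV) = 1.1722 g/L; C(t) = C_ss + (C₀ − C_ss) e^(−a t).
C(11.6) = 1.1722 + (-1.1722)·e^(−0.17177·11.6) = 1.1722 + (-1.1722)·0.13635 = 1.0124 g/L.

1.01 g/L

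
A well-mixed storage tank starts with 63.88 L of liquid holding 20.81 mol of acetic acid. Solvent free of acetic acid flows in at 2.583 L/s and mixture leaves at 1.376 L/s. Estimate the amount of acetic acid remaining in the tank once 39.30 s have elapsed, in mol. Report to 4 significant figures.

11.05 mol

Total volume: dV/dt = Q_in − Q_out = 1.20700 L/s, so V(t) = 63.88 + 1.20700 t and V(39.30) = 111.315 L.
No acetic acid enters, so dm/dt = −Q_out · (m/V).
dm/m = −Q_out dt/(V₀ + 1.20700 t); integrating gives ln(m/m₀) = −(Q_out/(Q_in−Q_out)) ln(V/V₀).
m = m₀ (V₀/V)^(Q_out/(Q_in−Q_out)) = 20.81 × (63.88/111.315)^(1.14002) = 11.0487 mol.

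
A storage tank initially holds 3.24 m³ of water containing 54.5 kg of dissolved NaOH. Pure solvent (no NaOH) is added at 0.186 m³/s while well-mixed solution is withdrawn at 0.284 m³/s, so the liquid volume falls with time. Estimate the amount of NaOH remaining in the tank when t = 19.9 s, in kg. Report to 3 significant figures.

3.78 kg

Total volume: dV/dt = Q_in − Q_out = -0.098000 m³/s, so V(t) = 3.24 − 0.098000 t and V(19.9) = 1.2898 m³.
Species balance (pure solvent in): dm/dt = −Q_out · m/V(t).
Separate: dm/m = −Q_out dt/V(t) ⇒ ln(m/m₀) = −(Q_out/(Q_in−Q_out)) ln(V/V₀).
m = m₀ (V₀/V)^(Q_out/(Q_in−Q_out)) = 54.5 × (3.24/1.2898)^(-2.8980) = 3.7770 kg.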